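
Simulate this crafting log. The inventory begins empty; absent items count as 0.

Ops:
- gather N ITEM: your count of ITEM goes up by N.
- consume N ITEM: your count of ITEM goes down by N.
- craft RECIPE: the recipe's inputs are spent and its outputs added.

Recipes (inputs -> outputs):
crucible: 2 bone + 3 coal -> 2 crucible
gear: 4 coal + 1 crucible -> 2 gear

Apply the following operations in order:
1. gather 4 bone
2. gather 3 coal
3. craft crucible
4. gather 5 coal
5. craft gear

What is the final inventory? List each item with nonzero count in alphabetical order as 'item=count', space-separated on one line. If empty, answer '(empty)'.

After 1 (gather 4 bone): bone=4
After 2 (gather 3 coal): bone=4 coal=3
After 3 (craft crucible): bone=2 crucible=2
After 4 (gather 5 coal): bone=2 coal=5 crucible=2
After 5 (craft gear): bone=2 coal=1 crucible=1 gear=2

Answer: bone=2 coal=1 crucible=1 gear=2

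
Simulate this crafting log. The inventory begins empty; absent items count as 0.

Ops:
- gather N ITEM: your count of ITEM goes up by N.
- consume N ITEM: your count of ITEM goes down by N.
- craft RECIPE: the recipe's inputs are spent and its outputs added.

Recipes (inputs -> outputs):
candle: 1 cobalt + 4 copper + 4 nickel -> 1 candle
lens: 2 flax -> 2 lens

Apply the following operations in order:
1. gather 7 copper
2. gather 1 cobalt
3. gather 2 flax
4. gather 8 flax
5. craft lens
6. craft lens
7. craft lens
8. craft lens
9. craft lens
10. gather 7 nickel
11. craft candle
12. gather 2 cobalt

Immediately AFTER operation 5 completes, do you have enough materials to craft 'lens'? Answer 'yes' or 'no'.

After 1 (gather 7 copper): copper=7
After 2 (gather 1 cobalt): cobalt=1 copper=7
After 3 (gather 2 flax): cobalt=1 copper=7 flax=2
After 4 (gather 8 flax): cobalt=1 copper=7 flax=10
After 5 (craft lens): cobalt=1 copper=7 flax=8 lens=2

Answer: yes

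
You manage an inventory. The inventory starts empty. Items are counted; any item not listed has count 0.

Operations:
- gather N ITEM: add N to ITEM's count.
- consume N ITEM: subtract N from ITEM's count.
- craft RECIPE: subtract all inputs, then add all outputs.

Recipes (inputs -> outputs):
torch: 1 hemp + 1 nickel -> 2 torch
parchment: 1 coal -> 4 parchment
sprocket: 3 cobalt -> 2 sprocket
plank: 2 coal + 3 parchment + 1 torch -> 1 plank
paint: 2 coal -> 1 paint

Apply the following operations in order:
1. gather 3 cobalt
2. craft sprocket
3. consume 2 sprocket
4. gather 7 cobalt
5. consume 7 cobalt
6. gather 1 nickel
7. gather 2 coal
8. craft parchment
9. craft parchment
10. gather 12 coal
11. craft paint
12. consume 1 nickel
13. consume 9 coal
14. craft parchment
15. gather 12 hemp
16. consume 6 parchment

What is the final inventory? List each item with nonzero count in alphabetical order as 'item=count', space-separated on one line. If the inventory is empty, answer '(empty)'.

After 1 (gather 3 cobalt): cobalt=3
After 2 (craft sprocket): sprocket=2
After 3 (consume 2 sprocket): (empty)
After 4 (gather 7 cobalt): cobalt=7
After 5 (consume 7 cobalt): (empty)
After 6 (gather 1 nickel): nickel=1
After 7 (gather 2 coal): coal=2 nickel=1
After 8 (craft parchment): coal=1 nickel=1 parchment=4
After 9 (craft parchment): nickel=1 parchment=8
After 10 (gather 12 coal): coal=12 nickel=1 parchment=8
After 11 (craft paint): coal=10 nickel=1 paint=1 parchment=8
After 12 (consume 1 nickel): coal=10 paint=1 parchment=8
After 13 (consume 9 coal): coal=1 paint=1 parchment=8
After 14 (craft parchment): paint=1 parchment=12
After 15 (gather 12 hemp): hemp=12 paint=1 parchment=12
After 16 (consume 6 parchment): hemp=12 paint=1 parchment=6

Answer: hemp=12 paint=1 parchment=6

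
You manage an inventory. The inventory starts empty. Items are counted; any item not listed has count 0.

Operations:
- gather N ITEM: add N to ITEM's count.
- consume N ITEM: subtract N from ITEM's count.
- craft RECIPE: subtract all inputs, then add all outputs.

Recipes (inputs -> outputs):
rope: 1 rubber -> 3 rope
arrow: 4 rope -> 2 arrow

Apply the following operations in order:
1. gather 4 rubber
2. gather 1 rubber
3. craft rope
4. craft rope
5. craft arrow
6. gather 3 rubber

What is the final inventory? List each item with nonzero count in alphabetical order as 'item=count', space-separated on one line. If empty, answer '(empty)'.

Answer: arrow=2 rope=2 rubber=6

Derivation:
After 1 (gather 4 rubber): rubber=4
After 2 (gather 1 rubber): rubber=5
After 3 (craft rope): rope=3 rubber=4
After 4 (craft rope): rope=6 rubber=3
After 5 (craft arrow): arrow=2 rope=2 rubber=3
After 6 (gather 3 rubber): arrow=2 rope=2 rubber=6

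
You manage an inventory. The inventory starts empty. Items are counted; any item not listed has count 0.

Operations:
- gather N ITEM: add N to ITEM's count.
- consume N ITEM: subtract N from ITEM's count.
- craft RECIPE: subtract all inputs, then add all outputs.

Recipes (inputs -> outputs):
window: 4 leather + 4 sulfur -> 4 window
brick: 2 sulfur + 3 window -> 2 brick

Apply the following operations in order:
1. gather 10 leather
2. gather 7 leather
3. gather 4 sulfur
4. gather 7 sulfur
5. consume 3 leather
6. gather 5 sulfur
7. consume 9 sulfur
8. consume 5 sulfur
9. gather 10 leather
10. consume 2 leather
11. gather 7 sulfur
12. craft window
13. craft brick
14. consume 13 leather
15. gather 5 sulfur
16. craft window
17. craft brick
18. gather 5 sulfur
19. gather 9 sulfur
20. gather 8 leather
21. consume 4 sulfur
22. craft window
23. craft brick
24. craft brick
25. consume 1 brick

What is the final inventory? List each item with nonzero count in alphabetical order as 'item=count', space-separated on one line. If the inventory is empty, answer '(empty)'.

Answer: brick=7 leather=5 sulfur=4

Derivation:
After 1 (gather 10 leather): leather=10
After 2 (gather 7 leather): leather=17
After 3 (gather 4 sulfur): leather=17 sulfur=4
After 4 (gather 7 sulfur): leather=17 sulfur=11
After 5 (consume 3 leather): leather=14 sulfur=11
After 6 (gather 5 sulfur): leather=14 sulfur=16
After 7 (consume 9 sulfur): leather=14 sulfur=7
After 8 (consume 5 sulfur): leather=14 sulfur=2
After 9 (gather 10 leather): leather=24 sulfur=2
After 10 (consume 2 leather): leather=22 sulfur=2
After 11 (gather 7 sulfur): leather=22 sulfur=9
After 12 (craft window): leather=18 sulfur=5 window=4
After 13 (craft brick): brick=2 leather=18 sulfur=3 window=1
After 14 (consume 13 leather): brick=2 leather=5 sulfur=3 window=1
After 15 (gather 5 sulfur): brick=2 leather=5 sulfur=8 window=1
After 16 (craft window): brick=2 leather=1 sulfur=4 window=5
After 17 (craft brick): brick=4 leather=1 sulfur=2 window=2
After 18 (gather 5 sulfur): brick=4 leather=1 sulfur=7 window=2
After 19 (gather 9 sulfur): brick=4 leather=1 sulfur=16 window=2
After 20 (gather 8 leather): brick=4 leather=9 sulfur=16 window=2
After 21 (consume 4 sulfur): brick=4 leather=9 sulfur=12 window=2
After 22 (craft window): brick=4 leather=5 sulfur=8 window=6
After 23 (craft brick): brick=6 leather=5 sulfur=6 window=3
After 24 (craft brick): brick=8 leather=5 sulfur=4
After 25 (consume 1 brick): brick=7 leather=5 sulfur=4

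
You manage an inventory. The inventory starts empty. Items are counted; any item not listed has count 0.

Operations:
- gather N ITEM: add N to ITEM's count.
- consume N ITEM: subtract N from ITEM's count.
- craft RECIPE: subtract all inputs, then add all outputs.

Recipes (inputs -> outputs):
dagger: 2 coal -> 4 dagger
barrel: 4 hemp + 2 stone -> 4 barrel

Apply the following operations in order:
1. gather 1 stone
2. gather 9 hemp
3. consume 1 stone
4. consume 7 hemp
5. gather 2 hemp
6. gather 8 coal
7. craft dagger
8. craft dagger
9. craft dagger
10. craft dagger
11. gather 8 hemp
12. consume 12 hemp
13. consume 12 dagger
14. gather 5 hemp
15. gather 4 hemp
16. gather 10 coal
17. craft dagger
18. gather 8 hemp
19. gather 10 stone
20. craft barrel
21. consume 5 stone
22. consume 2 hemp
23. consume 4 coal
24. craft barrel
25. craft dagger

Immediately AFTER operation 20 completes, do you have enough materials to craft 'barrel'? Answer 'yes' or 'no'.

Answer: yes

Derivation:
After 1 (gather 1 stone): stone=1
After 2 (gather 9 hemp): hemp=9 stone=1
After 3 (consume 1 stone): hemp=9
After 4 (consume 7 hemp): hemp=2
After 5 (gather 2 hemp): hemp=4
After 6 (gather 8 coal): coal=8 hemp=4
After 7 (craft dagger): coal=6 dagger=4 hemp=4
After 8 (craft dagger): coal=4 dagger=8 hemp=4
After 9 (craft dagger): coal=2 dagger=12 hemp=4
After 10 (craft dagger): dagger=16 hemp=4
After 11 (gather 8 hemp): dagger=16 hemp=12
After 12 (consume 12 hemp): dagger=16
After 13 (consume 12 dagger): dagger=4
After 14 (gather 5 hemp): dagger=4 hemp=5
After 15 (gather 4 hemp): dagger=4 hemp=9
After 16 (gather 10 coal): coal=10 dagger=4 hemp=9
After 17 (craft dagger): coal=8 dagger=8 hemp=9
After 18 (gather 8 hemp): coal=8 dagger=8 hemp=17
After 19 (gather 10 stone): coal=8 dagger=8 hemp=17 stone=10
After 20 (craft barrel): barrel=4 coal=8 dagger=8 hemp=13 stone=8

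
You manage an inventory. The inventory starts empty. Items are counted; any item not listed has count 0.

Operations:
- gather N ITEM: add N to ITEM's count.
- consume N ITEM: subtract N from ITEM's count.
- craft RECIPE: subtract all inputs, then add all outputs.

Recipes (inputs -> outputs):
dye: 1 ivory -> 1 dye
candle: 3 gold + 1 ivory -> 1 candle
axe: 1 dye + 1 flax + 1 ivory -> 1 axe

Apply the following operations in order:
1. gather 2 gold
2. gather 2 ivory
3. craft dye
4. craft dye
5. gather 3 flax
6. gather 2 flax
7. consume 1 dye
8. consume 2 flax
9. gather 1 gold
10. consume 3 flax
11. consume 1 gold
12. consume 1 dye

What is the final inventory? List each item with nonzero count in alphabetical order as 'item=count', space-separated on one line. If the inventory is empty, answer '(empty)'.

Answer: gold=2

Derivation:
After 1 (gather 2 gold): gold=2
After 2 (gather 2 ivory): gold=2 ivory=2
After 3 (craft dye): dye=1 gold=2 ivory=1
After 4 (craft dye): dye=2 gold=2
After 5 (gather 3 flax): dye=2 flax=3 gold=2
After 6 (gather 2 flax): dye=2 flax=5 gold=2
After 7 (consume 1 dye): dye=1 flax=5 gold=2
After 8 (consume 2 flax): dye=1 flax=3 gold=2
After 9 (gather 1 gold): dye=1 flax=3 gold=3
After 10 (consume 3 flax): dye=1 gold=3
After 11 (consume 1 gold): dye=1 gold=2
After 12 (consume 1 dye): gold=2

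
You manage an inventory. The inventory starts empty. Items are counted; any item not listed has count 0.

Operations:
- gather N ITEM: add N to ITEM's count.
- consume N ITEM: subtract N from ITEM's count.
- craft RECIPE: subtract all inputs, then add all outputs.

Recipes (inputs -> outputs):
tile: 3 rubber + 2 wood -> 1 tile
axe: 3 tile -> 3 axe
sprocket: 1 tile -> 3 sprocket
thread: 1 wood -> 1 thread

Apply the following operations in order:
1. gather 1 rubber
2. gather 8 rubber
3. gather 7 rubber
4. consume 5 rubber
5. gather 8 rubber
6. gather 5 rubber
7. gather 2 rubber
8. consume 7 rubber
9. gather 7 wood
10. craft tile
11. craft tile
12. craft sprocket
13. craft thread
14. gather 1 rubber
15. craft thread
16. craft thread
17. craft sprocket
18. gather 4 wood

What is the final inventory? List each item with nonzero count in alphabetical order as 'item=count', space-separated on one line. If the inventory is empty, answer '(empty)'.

Answer: rubber=14 sprocket=6 thread=3 wood=4

Derivation:
After 1 (gather 1 rubber): rubber=1
After 2 (gather 8 rubber): rubber=9
After 3 (gather 7 rubber): rubber=16
After 4 (consume 5 rubber): rubber=11
After 5 (gather 8 rubber): rubber=19
After 6 (gather 5 rubber): rubber=24
After 7 (gather 2 rubber): rubber=26
After 8 (consume 7 rubber): rubber=19
After 9 (gather 7 wood): rubber=19 wood=7
After 10 (craft tile): rubber=16 tile=1 wood=5
After 11 (craft tile): rubber=13 tile=2 wood=3
After 12 (craft sprocket): rubber=13 sprocket=3 tile=1 wood=3
After 13 (craft thread): rubber=13 sprocket=3 thread=1 tile=1 wood=2
After 14 (gather 1 rubber): rubber=14 sprocket=3 thread=1 tile=1 wood=2
After 15 (craft thread): rubber=14 sprocket=3 thread=2 tile=1 wood=1
After 16 (craft thread): rubber=14 sprocket=3 thread=3 tile=1
After 17 (craft sprocket): rubber=14 sprocket=6 thread=3
After 18 (gather 4 wood): rubber=14 sprocket=6 thread=3 wood=4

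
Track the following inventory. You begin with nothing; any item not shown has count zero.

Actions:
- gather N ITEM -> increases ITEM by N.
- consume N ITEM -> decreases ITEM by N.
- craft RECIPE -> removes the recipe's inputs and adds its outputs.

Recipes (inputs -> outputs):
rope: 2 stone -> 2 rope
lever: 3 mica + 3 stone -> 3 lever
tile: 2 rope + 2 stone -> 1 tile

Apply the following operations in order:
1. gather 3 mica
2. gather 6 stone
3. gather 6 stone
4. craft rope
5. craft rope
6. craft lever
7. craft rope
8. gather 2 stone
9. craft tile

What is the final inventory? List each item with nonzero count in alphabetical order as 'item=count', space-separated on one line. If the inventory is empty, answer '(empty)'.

After 1 (gather 3 mica): mica=3
After 2 (gather 6 stone): mica=3 stone=6
After 3 (gather 6 stone): mica=3 stone=12
After 4 (craft rope): mica=3 rope=2 stone=10
After 5 (craft rope): mica=3 rope=4 stone=8
After 6 (craft lever): lever=3 rope=4 stone=5
After 7 (craft rope): lever=3 rope=6 stone=3
After 8 (gather 2 stone): lever=3 rope=6 stone=5
After 9 (craft tile): lever=3 rope=4 stone=3 tile=1

Answer: lever=3 rope=4 stone=3 tile=1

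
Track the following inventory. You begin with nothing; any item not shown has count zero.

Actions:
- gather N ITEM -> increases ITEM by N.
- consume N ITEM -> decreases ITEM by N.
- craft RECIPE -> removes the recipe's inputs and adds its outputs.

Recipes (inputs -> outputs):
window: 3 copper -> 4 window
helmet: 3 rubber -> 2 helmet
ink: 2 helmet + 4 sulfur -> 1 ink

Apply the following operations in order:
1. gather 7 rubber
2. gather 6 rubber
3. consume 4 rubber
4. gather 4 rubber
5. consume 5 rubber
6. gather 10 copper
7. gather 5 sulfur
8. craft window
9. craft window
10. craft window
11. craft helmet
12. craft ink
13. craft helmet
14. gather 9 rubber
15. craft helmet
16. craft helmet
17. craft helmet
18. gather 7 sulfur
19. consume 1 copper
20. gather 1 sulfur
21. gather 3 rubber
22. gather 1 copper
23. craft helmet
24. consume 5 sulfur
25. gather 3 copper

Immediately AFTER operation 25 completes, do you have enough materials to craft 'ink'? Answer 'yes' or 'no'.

Answer: yes

Derivation:
After 1 (gather 7 rubber): rubber=7
After 2 (gather 6 rubber): rubber=13
After 3 (consume 4 rubber): rubber=9
After 4 (gather 4 rubber): rubber=13
After 5 (consume 5 rubber): rubber=8
After 6 (gather 10 copper): copper=10 rubber=8
After 7 (gather 5 sulfur): copper=10 rubber=8 sulfur=5
After 8 (craft window): copper=7 rubber=8 sulfur=5 window=4
After 9 (craft window): copper=4 rubber=8 sulfur=5 window=8
After 10 (craft window): copper=1 rubber=8 sulfur=5 window=12
After 11 (craft helmet): copper=1 helmet=2 rubber=5 sulfur=5 window=12
After 12 (craft ink): copper=1 ink=1 rubber=5 sulfur=1 window=12
After 13 (craft helmet): copper=1 helmet=2 ink=1 rubber=2 sulfur=1 window=12
After 14 (gather 9 rubber): copper=1 helmet=2 ink=1 rubber=11 sulfur=1 window=12
After 15 (craft helmet): copper=1 helmet=4 ink=1 rubber=8 sulfur=1 window=12
After 16 (craft helmet): copper=1 helmet=6 ink=1 rubber=5 sulfur=1 window=12
After 17 (craft helmet): copper=1 helmet=8 ink=1 rubber=2 sulfur=1 window=12
After 18 (gather 7 sulfur): copper=1 helmet=8 ink=1 rubber=2 sulfur=8 window=12
After 19 (consume 1 copper): helmet=8 ink=1 rubber=2 sulfur=8 window=12
After 20 (gather 1 sulfur): helmet=8 ink=1 rubber=2 sulfur=9 window=12
After 21 (gather 3 rubber): helmet=8 ink=1 rubber=5 sulfur=9 window=12
After 22 (gather 1 copper): copper=1 helmet=8 ink=1 rubber=5 sulfur=9 window=12
After 23 (craft helmet): copper=1 helmet=10 ink=1 rubber=2 sulfur=9 window=12
After 24 (consume 5 sulfur): copper=1 helmet=10 ink=1 rubber=2 sulfur=4 window=12
After 25 (gather 3 copper): copper=4 helmet=10 ink=1 rubber=2 sulfur=4 window=12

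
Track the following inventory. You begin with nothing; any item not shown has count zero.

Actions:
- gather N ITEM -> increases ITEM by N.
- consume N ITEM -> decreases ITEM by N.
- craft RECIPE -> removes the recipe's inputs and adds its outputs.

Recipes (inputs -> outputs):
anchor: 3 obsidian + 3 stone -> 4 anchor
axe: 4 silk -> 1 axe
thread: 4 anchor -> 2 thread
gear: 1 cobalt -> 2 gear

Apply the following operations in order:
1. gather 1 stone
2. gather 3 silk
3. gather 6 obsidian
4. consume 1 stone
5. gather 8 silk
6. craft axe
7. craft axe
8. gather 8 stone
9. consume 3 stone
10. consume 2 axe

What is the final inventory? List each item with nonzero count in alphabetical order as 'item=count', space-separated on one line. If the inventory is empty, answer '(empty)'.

After 1 (gather 1 stone): stone=1
After 2 (gather 3 silk): silk=3 stone=1
After 3 (gather 6 obsidian): obsidian=6 silk=3 stone=1
After 4 (consume 1 stone): obsidian=6 silk=3
After 5 (gather 8 silk): obsidian=6 silk=11
After 6 (craft axe): axe=1 obsidian=6 silk=7
After 7 (craft axe): axe=2 obsidian=6 silk=3
After 8 (gather 8 stone): axe=2 obsidian=6 silk=3 stone=8
After 9 (consume 3 stone): axe=2 obsidian=6 silk=3 stone=5
After 10 (consume 2 axe): obsidian=6 silk=3 stone=5

Answer: obsidian=6 silk=3 stone=5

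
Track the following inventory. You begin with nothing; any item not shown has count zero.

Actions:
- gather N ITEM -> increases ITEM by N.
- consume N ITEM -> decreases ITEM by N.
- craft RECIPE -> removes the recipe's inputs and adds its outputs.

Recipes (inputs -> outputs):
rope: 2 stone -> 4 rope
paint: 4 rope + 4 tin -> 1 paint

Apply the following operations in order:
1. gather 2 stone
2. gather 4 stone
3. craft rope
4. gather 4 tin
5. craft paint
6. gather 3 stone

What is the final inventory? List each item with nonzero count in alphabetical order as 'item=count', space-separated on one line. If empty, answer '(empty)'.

After 1 (gather 2 stone): stone=2
After 2 (gather 4 stone): stone=6
After 3 (craft rope): rope=4 stone=4
After 4 (gather 4 tin): rope=4 stone=4 tin=4
After 5 (craft paint): paint=1 stone=4
After 6 (gather 3 stone): paint=1 stone=7

Answer: paint=1 stone=7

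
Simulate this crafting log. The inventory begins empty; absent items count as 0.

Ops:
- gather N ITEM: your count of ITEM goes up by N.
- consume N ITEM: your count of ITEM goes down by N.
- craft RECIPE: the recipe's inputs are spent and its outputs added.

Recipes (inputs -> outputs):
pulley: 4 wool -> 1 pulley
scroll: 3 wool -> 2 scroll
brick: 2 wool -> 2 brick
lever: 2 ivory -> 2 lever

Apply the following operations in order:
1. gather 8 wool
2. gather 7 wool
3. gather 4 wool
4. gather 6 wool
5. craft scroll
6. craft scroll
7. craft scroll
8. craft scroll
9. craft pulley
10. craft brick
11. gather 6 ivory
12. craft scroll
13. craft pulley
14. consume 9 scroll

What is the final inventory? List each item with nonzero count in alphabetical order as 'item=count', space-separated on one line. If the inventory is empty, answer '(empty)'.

Answer: brick=2 ivory=6 pulley=2 scroll=1

Derivation:
After 1 (gather 8 wool): wool=8
After 2 (gather 7 wool): wool=15
After 3 (gather 4 wool): wool=19
After 4 (gather 6 wool): wool=25
After 5 (craft scroll): scroll=2 wool=22
After 6 (craft scroll): scroll=4 wool=19
After 7 (craft scroll): scroll=6 wool=16
After 8 (craft scroll): scroll=8 wool=13
After 9 (craft pulley): pulley=1 scroll=8 wool=9
After 10 (craft brick): brick=2 pulley=1 scroll=8 wool=7
After 11 (gather 6 ivory): brick=2 ivory=6 pulley=1 scroll=8 wool=7
After 12 (craft scroll): brick=2 ivory=6 pulley=1 scroll=10 wool=4
After 13 (craft pulley): brick=2 ivory=6 pulley=2 scroll=10
After 14 (consume 9 scroll): brick=2 ivory=6 pulley=2 scroll=1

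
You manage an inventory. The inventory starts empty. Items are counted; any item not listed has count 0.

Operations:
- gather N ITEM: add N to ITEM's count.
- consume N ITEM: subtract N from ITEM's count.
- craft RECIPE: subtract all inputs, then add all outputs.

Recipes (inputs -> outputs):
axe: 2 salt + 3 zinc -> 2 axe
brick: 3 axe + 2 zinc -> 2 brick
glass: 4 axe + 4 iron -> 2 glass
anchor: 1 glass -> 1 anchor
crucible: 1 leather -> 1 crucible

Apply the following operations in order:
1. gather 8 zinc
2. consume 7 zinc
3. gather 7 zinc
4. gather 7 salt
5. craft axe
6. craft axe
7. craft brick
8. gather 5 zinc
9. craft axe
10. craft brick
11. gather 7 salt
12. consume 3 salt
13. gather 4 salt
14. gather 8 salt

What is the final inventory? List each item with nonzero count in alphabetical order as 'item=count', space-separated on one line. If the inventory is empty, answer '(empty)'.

After 1 (gather 8 zinc): zinc=8
After 2 (consume 7 zinc): zinc=1
After 3 (gather 7 zinc): zinc=8
After 4 (gather 7 salt): salt=7 zinc=8
After 5 (craft axe): axe=2 salt=5 zinc=5
After 6 (craft axe): axe=4 salt=3 zinc=2
After 7 (craft brick): axe=1 brick=2 salt=3
After 8 (gather 5 zinc): axe=1 brick=2 salt=3 zinc=5
After 9 (craft axe): axe=3 brick=2 salt=1 zinc=2
After 10 (craft brick): brick=4 salt=1
After 11 (gather 7 salt): brick=4 salt=8
After 12 (consume 3 salt): brick=4 salt=5
After 13 (gather 4 salt): brick=4 salt=9
After 14 (gather 8 salt): brick=4 salt=17

Answer: brick=4 salt=17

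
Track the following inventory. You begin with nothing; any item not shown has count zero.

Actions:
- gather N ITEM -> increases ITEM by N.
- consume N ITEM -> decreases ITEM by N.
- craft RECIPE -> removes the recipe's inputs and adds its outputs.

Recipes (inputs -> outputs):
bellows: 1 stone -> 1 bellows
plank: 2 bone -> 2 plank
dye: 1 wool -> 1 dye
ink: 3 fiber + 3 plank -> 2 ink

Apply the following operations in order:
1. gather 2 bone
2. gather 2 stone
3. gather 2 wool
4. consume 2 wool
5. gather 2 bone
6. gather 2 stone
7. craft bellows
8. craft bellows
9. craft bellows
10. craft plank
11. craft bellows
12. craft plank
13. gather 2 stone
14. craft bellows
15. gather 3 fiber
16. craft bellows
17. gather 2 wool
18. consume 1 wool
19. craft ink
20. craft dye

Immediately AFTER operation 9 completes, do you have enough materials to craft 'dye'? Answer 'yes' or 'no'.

After 1 (gather 2 bone): bone=2
After 2 (gather 2 stone): bone=2 stone=2
After 3 (gather 2 wool): bone=2 stone=2 wool=2
After 4 (consume 2 wool): bone=2 stone=2
After 5 (gather 2 bone): bone=4 stone=2
After 6 (gather 2 stone): bone=4 stone=4
After 7 (craft bellows): bellows=1 bone=4 stone=3
After 8 (craft bellows): bellows=2 bone=4 stone=2
After 9 (craft bellows): bellows=3 bone=4 stone=1

Answer: no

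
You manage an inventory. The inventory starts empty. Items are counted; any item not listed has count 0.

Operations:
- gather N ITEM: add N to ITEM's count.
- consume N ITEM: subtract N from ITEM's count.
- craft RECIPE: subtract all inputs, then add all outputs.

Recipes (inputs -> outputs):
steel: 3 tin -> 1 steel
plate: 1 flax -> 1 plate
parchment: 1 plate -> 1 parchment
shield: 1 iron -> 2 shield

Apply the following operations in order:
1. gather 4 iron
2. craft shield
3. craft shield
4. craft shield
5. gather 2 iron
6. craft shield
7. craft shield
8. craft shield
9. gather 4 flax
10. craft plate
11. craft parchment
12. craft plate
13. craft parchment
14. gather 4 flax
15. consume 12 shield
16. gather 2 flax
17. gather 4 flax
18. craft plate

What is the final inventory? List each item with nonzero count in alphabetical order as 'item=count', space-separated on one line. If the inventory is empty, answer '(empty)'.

After 1 (gather 4 iron): iron=4
After 2 (craft shield): iron=3 shield=2
After 3 (craft shield): iron=2 shield=4
After 4 (craft shield): iron=1 shield=6
After 5 (gather 2 iron): iron=3 shield=6
After 6 (craft shield): iron=2 shield=8
After 7 (craft shield): iron=1 shield=10
After 8 (craft shield): shield=12
After 9 (gather 4 flax): flax=4 shield=12
After 10 (craft plate): flax=3 plate=1 shield=12
After 11 (craft parchment): flax=3 parchment=1 shield=12
After 12 (craft plate): flax=2 parchment=1 plate=1 shield=12
After 13 (craft parchment): flax=2 parchment=2 shield=12
After 14 (gather 4 flax): flax=6 parchment=2 shield=12
After 15 (consume 12 shield): flax=6 parchment=2
After 16 (gather 2 flax): flax=8 parchment=2
After 17 (gather 4 flax): flax=12 parchment=2
After 18 (craft plate): flax=11 parchment=2 plate=1

Answer: flax=11 parchment=2 plate=1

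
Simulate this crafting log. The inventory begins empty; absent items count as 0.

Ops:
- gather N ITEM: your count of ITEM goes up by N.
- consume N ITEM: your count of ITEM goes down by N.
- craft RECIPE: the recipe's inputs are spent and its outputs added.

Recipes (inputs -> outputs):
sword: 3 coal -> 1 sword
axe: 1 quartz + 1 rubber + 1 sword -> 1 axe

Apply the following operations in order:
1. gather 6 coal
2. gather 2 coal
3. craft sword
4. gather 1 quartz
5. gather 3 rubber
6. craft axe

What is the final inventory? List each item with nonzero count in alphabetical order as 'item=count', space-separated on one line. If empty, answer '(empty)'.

After 1 (gather 6 coal): coal=6
After 2 (gather 2 coal): coal=8
After 3 (craft sword): coal=5 sword=1
After 4 (gather 1 quartz): coal=5 quartz=1 sword=1
After 5 (gather 3 rubber): coal=5 quartz=1 rubber=3 sword=1
After 6 (craft axe): axe=1 coal=5 rubber=2

Answer: axe=1 coal=5 rubber=2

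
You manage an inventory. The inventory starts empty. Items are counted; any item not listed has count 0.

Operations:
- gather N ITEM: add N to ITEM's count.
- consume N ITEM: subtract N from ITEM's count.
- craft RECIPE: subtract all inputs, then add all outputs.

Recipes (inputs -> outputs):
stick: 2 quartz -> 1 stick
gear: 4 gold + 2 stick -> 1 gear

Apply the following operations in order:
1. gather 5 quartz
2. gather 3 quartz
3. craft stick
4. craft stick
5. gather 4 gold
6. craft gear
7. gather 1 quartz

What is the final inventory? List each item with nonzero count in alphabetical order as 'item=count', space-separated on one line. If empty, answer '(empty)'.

Answer: gear=1 quartz=5

Derivation:
After 1 (gather 5 quartz): quartz=5
After 2 (gather 3 quartz): quartz=8
After 3 (craft stick): quartz=6 stick=1
After 4 (craft stick): quartz=4 stick=2
After 5 (gather 4 gold): gold=4 quartz=4 stick=2
After 6 (craft gear): gear=1 quartz=4
After 7 (gather 1 quartz): gear=1 quartz=5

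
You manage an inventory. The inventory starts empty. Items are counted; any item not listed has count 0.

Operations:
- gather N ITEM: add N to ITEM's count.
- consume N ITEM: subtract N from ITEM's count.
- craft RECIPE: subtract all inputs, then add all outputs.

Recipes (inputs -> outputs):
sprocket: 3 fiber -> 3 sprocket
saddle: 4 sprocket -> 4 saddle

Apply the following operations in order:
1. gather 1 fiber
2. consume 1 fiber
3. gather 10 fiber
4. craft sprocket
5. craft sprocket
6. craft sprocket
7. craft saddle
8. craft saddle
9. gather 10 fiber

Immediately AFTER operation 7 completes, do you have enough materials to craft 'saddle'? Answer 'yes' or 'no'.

After 1 (gather 1 fiber): fiber=1
After 2 (consume 1 fiber): (empty)
After 3 (gather 10 fiber): fiber=10
After 4 (craft sprocket): fiber=7 sprocket=3
After 5 (craft sprocket): fiber=4 sprocket=6
After 6 (craft sprocket): fiber=1 sprocket=9
After 7 (craft saddle): fiber=1 saddle=4 sprocket=5

Answer: yes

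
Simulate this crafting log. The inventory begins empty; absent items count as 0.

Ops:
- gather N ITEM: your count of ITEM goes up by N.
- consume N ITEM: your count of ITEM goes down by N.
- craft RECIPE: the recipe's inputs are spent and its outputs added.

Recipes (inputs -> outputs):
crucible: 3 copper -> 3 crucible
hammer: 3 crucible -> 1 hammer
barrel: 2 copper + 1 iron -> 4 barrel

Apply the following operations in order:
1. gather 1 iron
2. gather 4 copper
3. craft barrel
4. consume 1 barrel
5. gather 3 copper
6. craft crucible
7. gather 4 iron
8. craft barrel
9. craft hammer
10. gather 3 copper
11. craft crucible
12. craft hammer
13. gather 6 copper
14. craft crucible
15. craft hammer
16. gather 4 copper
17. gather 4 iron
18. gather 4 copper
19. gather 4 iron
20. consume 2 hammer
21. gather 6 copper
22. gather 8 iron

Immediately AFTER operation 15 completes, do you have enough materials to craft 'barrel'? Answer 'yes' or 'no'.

After 1 (gather 1 iron): iron=1
After 2 (gather 4 copper): copper=4 iron=1
After 3 (craft barrel): barrel=4 copper=2
After 4 (consume 1 barrel): barrel=3 copper=2
After 5 (gather 3 copper): barrel=3 copper=5
After 6 (craft crucible): barrel=3 copper=2 crucible=3
After 7 (gather 4 iron): barrel=3 copper=2 crucible=3 iron=4
After 8 (craft barrel): barrel=7 crucible=3 iron=3
After 9 (craft hammer): barrel=7 hammer=1 iron=3
After 10 (gather 3 copper): barrel=7 copper=3 hammer=1 iron=3
After 11 (craft crucible): barrel=7 crucible=3 hammer=1 iron=3
After 12 (craft hammer): barrel=7 hammer=2 iron=3
After 13 (gather 6 copper): barrel=7 copper=6 hammer=2 iron=3
After 14 (craft crucible): barrel=7 copper=3 crucible=3 hammer=2 iron=3
After 15 (craft hammer): barrel=7 copper=3 hammer=3 iron=3

Answer: yes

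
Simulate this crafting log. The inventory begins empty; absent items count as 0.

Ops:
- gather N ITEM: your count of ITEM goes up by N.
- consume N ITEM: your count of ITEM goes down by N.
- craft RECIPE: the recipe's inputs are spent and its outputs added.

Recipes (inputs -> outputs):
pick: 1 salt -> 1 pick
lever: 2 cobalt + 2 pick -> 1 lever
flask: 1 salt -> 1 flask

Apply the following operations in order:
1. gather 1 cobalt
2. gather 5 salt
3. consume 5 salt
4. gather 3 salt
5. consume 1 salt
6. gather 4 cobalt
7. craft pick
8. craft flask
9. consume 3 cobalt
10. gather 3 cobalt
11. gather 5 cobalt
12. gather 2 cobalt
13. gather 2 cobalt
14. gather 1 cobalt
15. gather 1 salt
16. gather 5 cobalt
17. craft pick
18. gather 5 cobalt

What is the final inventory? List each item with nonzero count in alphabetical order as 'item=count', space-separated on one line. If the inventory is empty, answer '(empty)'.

Answer: cobalt=25 flask=1 pick=2

Derivation:
After 1 (gather 1 cobalt): cobalt=1
After 2 (gather 5 salt): cobalt=1 salt=5
After 3 (consume 5 salt): cobalt=1
After 4 (gather 3 salt): cobalt=1 salt=3
After 5 (consume 1 salt): cobalt=1 salt=2
After 6 (gather 4 cobalt): cobalt=5 salt=2
After 7 (craft pick): cobalt=5 pick=1 salt=1
After 8 (craft flask): cobalt=5 flask=1 pick=1
After 9 (consume 3 cobalt): cobalt=2 flask=1 pick=1
After 10 (gather 3 cobalt): cobalt=5 flask=1 pick=1
After 11 (gather 5 cobalt): cobalt=10 flask=1 pick=1
After 12 (gather 2 cobalt): cobalt=12 flask=1 pick=1
After 13 (gather 2 cobalt): cobalt=14 flask=1 pick=1
After 14 (gather 1 cobalt): cobalt=15 flask=1 pick=1
After 15 (gather 1 salt): cobalt=15 flask=1 pick=1 salt=1
After 16 (gather 5 cobalt): cobalt=20 flask=1 pick=1 salt=1
After 17 (craft pick): cobalt=20 flask=1 pick=2
After 18 (gather 5 cobalt): cobalt=25 flask=1 pick=2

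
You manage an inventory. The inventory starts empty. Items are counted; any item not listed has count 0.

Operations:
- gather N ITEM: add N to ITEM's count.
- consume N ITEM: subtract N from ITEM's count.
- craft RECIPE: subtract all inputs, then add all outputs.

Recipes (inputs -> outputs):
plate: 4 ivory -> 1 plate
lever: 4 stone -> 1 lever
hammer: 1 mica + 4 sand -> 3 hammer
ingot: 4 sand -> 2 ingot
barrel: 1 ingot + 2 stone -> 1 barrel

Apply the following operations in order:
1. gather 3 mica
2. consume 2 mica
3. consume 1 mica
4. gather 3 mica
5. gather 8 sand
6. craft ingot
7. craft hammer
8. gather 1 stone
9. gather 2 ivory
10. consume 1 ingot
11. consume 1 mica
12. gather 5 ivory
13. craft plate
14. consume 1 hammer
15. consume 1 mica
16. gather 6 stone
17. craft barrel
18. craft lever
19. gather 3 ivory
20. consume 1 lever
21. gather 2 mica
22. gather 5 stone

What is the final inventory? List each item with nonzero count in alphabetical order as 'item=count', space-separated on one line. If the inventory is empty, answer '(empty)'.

Answer: barrel=1 hammer=2 ivory=6 mica=2 plate=1 stone=6

Derivation:
After 1 (gather 3 mica): mica=3
After 2 (consume 2 mica): mica=1
After 3 (consume 1 mica): (empty)
After 4 (gather 3 mica): mica=3
After 5 (gather 8 sand): mica=3 sand=8
After 6 (craft ingot): ingot=2 mica=3 sand=4
After 7 (craft hammer): hammer=3 ingot=2 mica=2
After 8 (gather 1 stone): hammer=3 ingot=2 mica=2 stone=1
After 9 (gather 2 ivory): hammer=3 ingot=2 ivory=2 mica=2 stone=1
After 10 (consume 1 ingot): hammer=3 ingot=1 ivory=2 mica=2 stone=1
After 11 (consume 1 mica): hammer=3 ingot=1 ivory=2 mica=1 stone=1
After 12 (gather 5 ivory): hammer=3 ingot=1 ivory=7 mica=1 stone=1
After 13 (craft plate): hammer=3 ingot=1 ivory=3 mica=1 plate=1 stone=1
After 14 (consume 1 hammer): hammer=2 ingot=1 ivory=3 mica=1 plate=1 stone=1
After 15 (consume 1 mica): hammer=2 ingot=1 ivory=3 plate=1 stone=1
After 16 (gather 6 stone): hammer=2 ingot=1 ivory=3 plate=1 stone=7
After 17 (craft barrel): barrel=1 hammer=2 ivory=3 plate=1 stone=5
After 18 (craft lever): barrel=1 hammer=2 ivory=3 lever=1 plate=1 stone=1
After 19 (gather 3 ivory): barrel=1 hammer=2 ivory=6 lever=1 plate=1 stone=1
After 20 (consume 1 lever): barrel=1 hammer=2 ivory=6 plate=1 stone=1
After 21 (gather 2 mica): barrel=1 hammer=2 ivory=6 mica=2 plate=1 stone=1
After 22 (gather 5 stone): barrel=1 hammer=2 ivory=6 mica=2 plate=1 stone=6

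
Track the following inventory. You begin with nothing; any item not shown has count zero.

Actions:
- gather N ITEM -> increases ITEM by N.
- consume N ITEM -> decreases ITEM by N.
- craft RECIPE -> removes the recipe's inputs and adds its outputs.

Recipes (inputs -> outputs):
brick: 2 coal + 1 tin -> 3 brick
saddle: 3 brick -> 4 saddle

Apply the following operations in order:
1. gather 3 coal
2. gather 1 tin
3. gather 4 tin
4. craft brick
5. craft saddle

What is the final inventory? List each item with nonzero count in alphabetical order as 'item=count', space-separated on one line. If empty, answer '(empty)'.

Answer: coal=1 saddle=4 tin=4

Derivation:
After 1 (gather 3 coal): coal=3
After 2 (gather 1 tin): coal=3 tin=1
After 3 (gather 4 tin): coal=3 tin=5
After 4 (craft brick): brick=3 coal=1 tin=4
After 5 (craft saddle): coal=1 saddle=4 tin=4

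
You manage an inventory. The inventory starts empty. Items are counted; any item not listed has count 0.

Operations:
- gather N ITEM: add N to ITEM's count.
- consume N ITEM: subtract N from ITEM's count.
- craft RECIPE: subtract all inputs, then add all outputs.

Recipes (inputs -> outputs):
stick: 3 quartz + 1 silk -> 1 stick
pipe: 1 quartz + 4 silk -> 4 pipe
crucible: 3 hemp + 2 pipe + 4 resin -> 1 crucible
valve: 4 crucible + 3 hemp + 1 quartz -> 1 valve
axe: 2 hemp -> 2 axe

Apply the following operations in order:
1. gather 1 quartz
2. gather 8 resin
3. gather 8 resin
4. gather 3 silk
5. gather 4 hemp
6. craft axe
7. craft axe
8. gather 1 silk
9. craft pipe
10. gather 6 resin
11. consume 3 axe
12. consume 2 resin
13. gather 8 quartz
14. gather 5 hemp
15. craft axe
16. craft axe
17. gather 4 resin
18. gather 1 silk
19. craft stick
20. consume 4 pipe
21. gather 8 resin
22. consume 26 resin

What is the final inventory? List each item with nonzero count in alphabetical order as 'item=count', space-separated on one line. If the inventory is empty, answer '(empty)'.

Answer: axe=5 hemp=1 quartz=5 resin=6 stick=1

Derivation:
After 1 (gather 1 quartz): quartz=1
After 2 (gather 8 resin): quartz=1 resin=8
After 3 (gather 8 resin): quartz=1 resin=16
After 4 (gather 3 silk): quartz=1 resin=16 silk=3
After 5 (gather 4 hemp): hemp=4 quartz=1 resin=16 silk=3
After 6 (craft axe): axe=2 hemp=2 quartz=1 resin=16 silk=3
After 7 (craft axe): axe=4 quartz=1 resin=16 silk=3
After 8 (gather 1 silk): axe=4 quartz=1 resin=16 silk=4
After 9 (craft pipe): axe=4 pipe=4 resin=16
After 10 (gather 6 resin): axe=4 pipe=4 resin=22
After 11 (consume 3 axe): axe=1 pipe=4 resin=22
After 12 (consume 2 resin): axe=1 pipe=4 resin=20
After 13 (gather 8 quartz): axe=1 pipe=4 quartz=8 resin=20
After 14 (gather 5 hemp): axe=1 hemp=5 pipe=4 quartz=8 resin=20
After 15 (craft axe): axe=3 hemp=3 pipe=4 quartz=8 resin=20
After 16 (craft axe): axe=5 hemp=1 pipe=4 quartz=8 resin=20
After 17 (gather 4 resin): axe=5 hemp=1 pipe=4 quartz=8 resin=24
After 18 (gather 1 silk): axe=5 hemp=1 pipe=4 quartz=8 resin=24 silk=1
After 19 (craft stick): axe=5 hemp=1 pipe=4 quartz=5 resin=24 stick=1
After 20 (consume 4 pipe): axe=5 hemp=1 quartz=5 resin=24 stick=1
After 21 (gather 8 resin): axe=5 hemp=1 quartz=5 resin=32 stick=1
After 22 (consume 26 resin): axe=5 hemp=1 quartz=5 resin=6 stick=1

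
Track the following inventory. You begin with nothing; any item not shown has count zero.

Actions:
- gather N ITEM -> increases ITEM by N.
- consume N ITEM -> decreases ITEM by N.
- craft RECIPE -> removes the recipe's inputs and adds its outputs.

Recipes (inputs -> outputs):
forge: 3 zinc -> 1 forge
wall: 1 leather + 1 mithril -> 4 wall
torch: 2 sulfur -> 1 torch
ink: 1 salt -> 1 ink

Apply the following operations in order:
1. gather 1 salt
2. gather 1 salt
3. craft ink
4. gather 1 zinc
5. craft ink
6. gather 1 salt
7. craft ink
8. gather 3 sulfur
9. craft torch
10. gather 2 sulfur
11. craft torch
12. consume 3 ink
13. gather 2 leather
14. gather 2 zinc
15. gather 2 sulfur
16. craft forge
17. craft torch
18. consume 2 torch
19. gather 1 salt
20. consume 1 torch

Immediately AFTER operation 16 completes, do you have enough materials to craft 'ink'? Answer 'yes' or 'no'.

Answer: no

Derivation:
After 1 (gather 1 salt): salt=1
After 2 (gather 1 salt): salt=2
After 3 (craft ink): ink=1 salt=1
After 4 (gather 1 zinc): ink=1 salt=1 zinc=1
After 5 (craft ink): ink=2 zinc=1
After 6 (gather 1 salt): ink=2 salt=1 zinc=1
After 7 (craft ink): ink=3 zinc=1
After 8 (gather 3 sulfur): ink=3 sulfur=3 zinc=1
After 9 (craft torch): ink=3 sulfur=1 torch=1 zinc=1
After 10 (gather 2 sulfur): ink=3 sulfur=3 torch=1 zinc=1
After 11 (craft torch): ink=3 sulfur=1 torch=2 zinc=1
After 12 (consume 3 ink): sulfur=1 torch=2 zinc=1
After 13 (gather 2 leather): leather=2 sulfur=1 torch=2 zinc=1
After 14 (gather 2 zinc): leather=2 sulfur=1 torch=2 zinc=3
After 15 (gather 2 sulfur): leather=2 sulfur=3 torch=2 zinc=3
After 16 (craft forge): forge=1 leather=2 sulfur=3 torch=2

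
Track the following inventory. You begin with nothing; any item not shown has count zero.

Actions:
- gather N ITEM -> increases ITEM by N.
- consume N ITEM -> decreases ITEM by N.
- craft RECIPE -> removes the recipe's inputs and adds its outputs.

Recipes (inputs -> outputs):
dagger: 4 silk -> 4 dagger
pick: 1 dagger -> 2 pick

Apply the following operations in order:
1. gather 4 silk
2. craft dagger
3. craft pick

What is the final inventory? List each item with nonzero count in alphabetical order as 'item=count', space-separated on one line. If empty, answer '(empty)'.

Answer: dagger=3 pick=2

Derivation:
After 1 (gather 4 silk): silk=4
After 2 (craft dagger): dagger=4
After 3 (craft pick): dagger=3 pick=2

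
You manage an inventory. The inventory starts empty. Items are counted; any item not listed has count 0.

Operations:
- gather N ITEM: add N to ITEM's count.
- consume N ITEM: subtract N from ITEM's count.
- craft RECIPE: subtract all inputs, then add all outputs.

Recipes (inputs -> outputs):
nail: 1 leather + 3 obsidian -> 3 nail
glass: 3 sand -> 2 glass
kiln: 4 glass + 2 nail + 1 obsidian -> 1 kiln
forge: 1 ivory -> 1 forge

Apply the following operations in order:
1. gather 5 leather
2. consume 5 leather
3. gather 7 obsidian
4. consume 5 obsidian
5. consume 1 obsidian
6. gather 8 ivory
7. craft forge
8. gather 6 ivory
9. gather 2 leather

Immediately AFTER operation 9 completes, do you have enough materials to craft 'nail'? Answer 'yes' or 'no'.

After 1 (gather 5 leather): leather=5
After 2 (consume 5 leather): (empty)
After 3 (gather 7 obsidian): obsidian=7
After 4 (consume 5 obsidian): obsidian=2
After 5 (consume 1 obsidian): obsidian=1
After 6 (gather 8 ivory): ivory=8 obsidian=1
After 7 (craft forge): forge=1 ivory=7 obsidian=1
After 8 (gather 6 ivory): forge=1 ivory=13 obsidian=1
After 9 (gather 2 leather): forge=1 ivory=13 leather=2 obsidian=1

Answer: no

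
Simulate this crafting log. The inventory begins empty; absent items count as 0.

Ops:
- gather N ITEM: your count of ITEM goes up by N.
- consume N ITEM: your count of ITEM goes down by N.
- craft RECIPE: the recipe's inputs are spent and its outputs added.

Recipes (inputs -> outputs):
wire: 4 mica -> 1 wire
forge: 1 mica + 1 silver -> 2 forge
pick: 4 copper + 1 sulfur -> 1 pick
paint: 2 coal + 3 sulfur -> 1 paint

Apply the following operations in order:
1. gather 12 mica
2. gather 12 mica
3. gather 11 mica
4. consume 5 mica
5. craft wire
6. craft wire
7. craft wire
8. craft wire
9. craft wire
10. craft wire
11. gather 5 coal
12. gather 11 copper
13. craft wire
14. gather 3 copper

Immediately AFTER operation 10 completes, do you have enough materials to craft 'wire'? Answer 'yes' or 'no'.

After 1 (gather 12 mica): mica=12
After 2 (gather 12 mica): mica=24
After 3 (gather 11 mica): mica=35
After 4 (consume 5 mica): mica=30
After 5 (craft wire): mica=26 wire=1
After 6 (craft wire): mica=22 wire=2
After 7 (craft wire): mica=18 wire=3
After 8 (craft wire): mica=14 wire=4
After 9 (craft wire): mica=10 wire=5
After 10 (craft wire): mica=6 wire=6

Answer: yes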